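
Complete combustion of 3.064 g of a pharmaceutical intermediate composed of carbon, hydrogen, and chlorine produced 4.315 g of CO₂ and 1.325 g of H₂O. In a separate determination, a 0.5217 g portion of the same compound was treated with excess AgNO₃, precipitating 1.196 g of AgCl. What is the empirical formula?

C2H3Cl

mol C = 4.315 g CO₂ ÷ 44.009 g/mol = 0.098048 mol
mol H = 2 × 1.325 g H₂O ÷ 18.015 g/mol = 0.14710 mol
From the AgCl data: mol Cl per gram of compound = (1.196 ÷ 143.318) ÷ 0.5217 = 0.015996 mol/g, so in the 3.064 g combustion sample mol Cl = 0.049012 mol
Divide by the smallest (0.049012 mol): C 2.001, H 3.001, Cl 1.000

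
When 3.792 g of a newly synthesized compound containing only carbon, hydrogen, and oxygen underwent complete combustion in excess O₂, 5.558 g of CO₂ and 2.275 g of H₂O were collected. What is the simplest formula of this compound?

CH2O

mol C = 5.558 g CO₂ ÷ 44.009 g/mol = 0.12629 mol
mol H = 2 × 2.275 g H₂O ÷ 18.015 g/mol = 0.25257 mol
mass O = 3.792 − (1.5169 + 0.25459) = 2.0205 g → mol O = 2.0205 ÷ 15.999 = 0.12629 mol
Divide by the smallest (0.12629 mol): C 1.000, H 2.000, O 1.000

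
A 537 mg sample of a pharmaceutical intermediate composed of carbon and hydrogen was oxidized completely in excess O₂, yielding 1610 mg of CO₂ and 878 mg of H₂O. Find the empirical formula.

C3H8

mol C = 1.61 g CO₂ ÷ 44.009 g/mol = 0.03658 mol
mol H = 2 × 0.878 g H₂O ÷ 18.015 g/mol = 0.09747 mol
Divide by the smallest (0.03658 mol): C 1.000, H 2.664
Multiplying each by 3 gives whole numbers: C 3.00, H 7.99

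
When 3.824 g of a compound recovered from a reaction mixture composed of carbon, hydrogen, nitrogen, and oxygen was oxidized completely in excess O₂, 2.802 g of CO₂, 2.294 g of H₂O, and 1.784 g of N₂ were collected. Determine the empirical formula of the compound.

mol C = 2.802 g CO₂ ÷ 44.009 g/mol = 0.063669 mol
mol H = 2 × 2.294 g H₂O ÷ 18.015 g/mol = 0.25468 mol
mol N = 2 × 1.784 g N₂ ÷ 28.014 g/mol = 0.12736 mol
mass O = 3.824 − (0.76473 + 0.25671 + 1.7840) = 1.0186 g → mol O = 1.0186 ÷ 15.999 = 0.063664 mol
Divide by the smallest (0.063664 mol): C 1.000, H 4.000, N 2.001, O 1.000

CH4N2O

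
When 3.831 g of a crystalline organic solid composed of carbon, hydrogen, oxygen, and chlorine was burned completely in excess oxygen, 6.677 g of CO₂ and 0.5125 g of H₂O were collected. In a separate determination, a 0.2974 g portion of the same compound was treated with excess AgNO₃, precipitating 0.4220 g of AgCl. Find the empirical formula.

mol C = 6.677 g CO₂ ÷ 44.009 g/mol = 0.15172 mol
mol H = 2 × 0.5125 g H₂O ÷ 18.015 g/mol = 0.056897 mol
From the AgCl data: mol Cl per gram of compound = (0.4220 ÷ 143.318) ÷ 0.2974 = 0.0099008 mol/g, so in the 3.831 g combustion sample mol Cl = 0.037930 mol
mass O = 3.831 − (1.8223 + 0.057352 + 1.3446) = 0.60673 g → mol O = 0.60673 ÷ 15.999 = 0.037923 mol
Divide by the smallest (0.037923 mol): C 4.001, H 1.500, Cl 1.000, O 1.000
Multiplying each by 2 gives whole numbers: C 8.00, H 3.00, Cl 2.00, O 2.00

C8H3Cl2O2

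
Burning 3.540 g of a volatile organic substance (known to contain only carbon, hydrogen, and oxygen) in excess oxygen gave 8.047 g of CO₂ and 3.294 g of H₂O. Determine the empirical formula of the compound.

mol C = 8.047 g CO₂ ÷ 44.009 g/mol = 0.18285 mol
mol H = 2 × 3.294 g H₂O ÷ 18.015 g/mol = 0.36570 mol
mass O = 3.540 − (2.1962 + 0.36862) = 0.97518 g → mol O = 0.97518 ÷ 15.999 = 0.060953 mol
Divide by the smallest (0.060953 mol): C 3.000, H 6.000, O 1.000

C3H6O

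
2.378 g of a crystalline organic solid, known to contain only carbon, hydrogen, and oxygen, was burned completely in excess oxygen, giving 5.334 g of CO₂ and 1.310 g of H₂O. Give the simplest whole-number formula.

C5H6O2

mol C = 5.334 g CO₂ ÷ 44.009 g/mol = 0.12120 mol
mol H = 2 × 1.310 g H₂O ÷ 18.015 g/mol = 0.14543 mol
mass O = 2.378 − (1.4558 + 0.14660) = 0.77564 g → mol O = 0.77564 ÷ 15.999 = 0.048480 mol
Divide by the smallest (0.048480 mol): C 2.500, H 3.000, O 1.000
Multiplying each by 2 gives whole numbers: C 5.00, H 6.00, O 2.00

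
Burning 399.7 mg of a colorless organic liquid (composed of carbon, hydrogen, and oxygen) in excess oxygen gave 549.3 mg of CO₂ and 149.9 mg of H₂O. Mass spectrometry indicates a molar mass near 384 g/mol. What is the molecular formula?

C12H16O14

mol C = 0.5493 g CO₂ ÷ 44.009 g/mol = 0.012482 mol
mol H = 2 × 0.1499 g H₂O ÷ 18.015 g/mol = 0.016642 mol
mass O = 0.3997 − (0.14992 + 0.016775) = 0.23301 g → mol O = 0.23301 ÷ 15.999 = 0.014564 mol
Divide by the smallest (0.012482 mol): C 1.000, H 1.333, O 1.167
Multiplying each by 6 gives whole numbers: C 6.00, H 8.00, O 7.00
Empirical formula: C6H8O7
Empirical-formula mass = 192.12 g/mol; 384 ÷ 192.12 ≈ 2, so the molecular formula is C12H16O14.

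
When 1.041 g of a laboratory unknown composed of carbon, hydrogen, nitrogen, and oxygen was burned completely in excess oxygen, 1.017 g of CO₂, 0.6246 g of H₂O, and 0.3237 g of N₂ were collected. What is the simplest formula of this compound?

mol C = 1.017 g CO₂ ÷ 44.009 g/mol = 0.023109 mol
mol H = 2 × 0.6246 g H₂O ÷ 18.015 g/mol = 0.069342 mol
mol N = 2 × 0.3237 g N₂ ÷ 28.014 g/mol = 0.023110 mol
mass O = 1.041 − (0.27756 + 0.069897 + 0.32370) = 0.36984 g → mol O = 0.36984 ÷ 15.999 = 0.023117 mol
Divide by the smallest (0.023109 mol): C 1.000, H 3.001, N 1.000, O 1.000

CH3NO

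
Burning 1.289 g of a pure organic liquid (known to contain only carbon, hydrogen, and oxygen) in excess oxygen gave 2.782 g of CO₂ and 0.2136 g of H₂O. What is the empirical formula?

mol C = 2.782 g CO₂ ÷ 44.009 g/mol = 0.063214 mol
mol H = 2 × 0.2136 g H₂O ÷ 18.015 g/mol = 0.023714 mol
mass O = 1.289 − (0.75927 + 0.023903) = 0.50583 g → mol O = 0.50583 ÷ 15.999 = 0.031616 mol
Divide by the smallest (0.023714 mol): C 2.666, H 1.000, O 1.333
Multiplying each by 3 gives whole numbers: C 8.00, H 3.00, O 4.00

C8H3O4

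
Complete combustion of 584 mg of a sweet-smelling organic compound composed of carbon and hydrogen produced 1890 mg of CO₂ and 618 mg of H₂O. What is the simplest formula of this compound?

C5H8

mol C = 1.89 g CO₂ ÷ 44.009 g/mol = 0.04295 mol
mol H = 2 × 0.618 g H₂O ÷ 18.015 g/mol = 0.06861 mol
Divide by the smallest (0.04295 mol): C 1.000, H 1.598
Multiplying each by 5 gives whole numbers: C 5.00, H 7.99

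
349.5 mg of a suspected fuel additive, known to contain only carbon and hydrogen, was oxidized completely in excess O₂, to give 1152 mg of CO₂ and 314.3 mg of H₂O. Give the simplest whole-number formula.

C3H4

mol C = 1.152 g CO₂ ÷ 44.009 g/mol = 0.026176 mol
mol H = 2 × 0.3143 g H₂O ÷ 18.015 g/mol = 0.034893 mol
Divide by the smallest (0.026176 mol): C 1.000, H 1.333
Multiplying each by 3 gives whole numbers: C 3.00, H 4.00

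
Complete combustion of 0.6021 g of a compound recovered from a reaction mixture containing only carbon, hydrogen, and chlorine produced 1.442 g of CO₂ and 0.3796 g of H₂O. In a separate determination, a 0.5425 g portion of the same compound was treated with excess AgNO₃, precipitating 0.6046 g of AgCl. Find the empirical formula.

mol C = 1.442 g CO₂ ÷ 44.009 g/mol = 0.032766 mol
mol H = 2 × 0.3796 g H₂O ÷ 18.015 g/mol = 0.042143 mol
From the AgCl data: mol Cl per gram of compound = (0.6046 ÷ 143.318) ÷ 0.5425 = 0.0077762 mol/g, so in the 0.6021 g combustion sample mol Cl = 0.0046821 mol
Divide by the smallest (0.0046821 mol): C 6.998, H 9.001, Cl 1.000

C7H9Cl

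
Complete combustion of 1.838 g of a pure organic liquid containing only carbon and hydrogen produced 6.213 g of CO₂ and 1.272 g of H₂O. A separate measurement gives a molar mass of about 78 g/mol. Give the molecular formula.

C6H6

mol C = 6.213 g CO₂ ÷ 44.009 g/mol = 0.14118 mol
mol H = 2 × 1.272 g H₂O ÷ 18.015 g/mol = 0.14122 mol
Divide by the smallest (0.14118 mol): C 1.000, H 1.000
Empirical formula: CH
Empirical-formula mass = 13.02 g/mol; 78 ÷ 13.02 ≈ 6, so the molecular formula is C6H6.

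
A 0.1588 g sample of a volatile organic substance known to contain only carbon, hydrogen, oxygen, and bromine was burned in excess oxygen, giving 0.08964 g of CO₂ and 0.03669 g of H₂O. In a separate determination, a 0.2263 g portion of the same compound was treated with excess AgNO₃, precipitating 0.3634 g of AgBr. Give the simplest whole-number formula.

mol C = 0.08964 g CO₂ ÷ 44.009 g/mol = 0.0020369 mol
mol H = 2 × 0.03669 g H₂O ÷ 18.015 g/mol = 0.0040733 mol
From the AgBr data: mol Br per gram of compound = (0.3634 ÷ 187.772) ÷ 0.2263 = 0.0085520 mol/g, so in the 0.1588 g combustion sample mol Br = 0.0013581 mol
mass O = 0.1588 − (0.024465 + 0.0041059 + 0.10851) = 0.021715 g → mol O = 0.021715 ÷ 15.999 = 0.0013573 mol
Divide by the smallest (0.0013573 mol): C 1.501, H 3.001, Br 1.001, O 1.000
Multiplying each by 2 gives whole numbers: C 3.00, H 6.00, Br 2.00, O 2.00

C3H6Br2O2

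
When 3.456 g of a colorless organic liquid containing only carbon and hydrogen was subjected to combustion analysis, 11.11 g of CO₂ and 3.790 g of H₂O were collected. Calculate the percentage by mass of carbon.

87.74%

mol C = 11.11 g CO₂ ÷ 44.009 g/mol = 0.25245 mol
mol H = 2 × 3.790 g H₂O ÷ 18.015 g/mol = 0.42076 mol
mass % C = 3.0322 g ÷ 3.456 g × 100%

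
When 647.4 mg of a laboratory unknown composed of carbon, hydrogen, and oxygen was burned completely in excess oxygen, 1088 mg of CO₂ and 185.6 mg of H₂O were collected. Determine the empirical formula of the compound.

C6H5O5

mol C = 1.088 g CO₂ ÷ 44.009 g/mol = 0.024722 mol
mol H = 2 × 0.1856 g H₂O ÷ 18.015 g/mol = 0.020605 mol
mass O = 0.6474 − (0.29694 + 0.020770) = 0.32969 g → mol O = 0.32969 ÷ 15.999 = 0.020607 mol
Divide by the smallest (0.020605 mol): C 1.200, H 1.000, O 1.000
Multiplying each by 5 gives whole numbers: C 6.00, H 5.00, O 5.00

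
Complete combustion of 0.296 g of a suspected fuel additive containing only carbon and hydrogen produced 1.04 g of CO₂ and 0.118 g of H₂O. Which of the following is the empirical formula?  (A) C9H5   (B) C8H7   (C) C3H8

mol C = 1.04 g CO₂ ÷ 44.009 g/mol = 0.02363 mol
mol H = 2 × 0.118 g H₂O ÷ 18.015 g/mol = 0.01310 mol
Divide by the smallest (0.01310 mol): C 1.804, H 1.000
Multiplying each by 5 gives whole numbers: C 9.02, H 5.00

(A) C9H5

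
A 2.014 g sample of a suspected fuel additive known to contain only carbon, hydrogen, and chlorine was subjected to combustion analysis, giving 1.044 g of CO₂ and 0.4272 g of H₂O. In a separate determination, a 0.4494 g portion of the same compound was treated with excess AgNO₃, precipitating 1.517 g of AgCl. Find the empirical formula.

CH2Cl2

mol C = 1.044 g CO₂ ÷ 44.009 g/mol = 0.023722 mol
mol H = 2 × 0.4272 g H₂O ÷ 18.015 g/mol = 0.047427 mol
From the AgCl data: mol Cl per gram of compound = (1.517 ÷ 143.318) ÷ 0.4494 = 0.023553 mol/g, so in the 2.014 g combustion sample mol Cl = 0.047436 mol
Divide by the smallest (0.023722 mol): C 1.000, H 1.999, Cl 2.000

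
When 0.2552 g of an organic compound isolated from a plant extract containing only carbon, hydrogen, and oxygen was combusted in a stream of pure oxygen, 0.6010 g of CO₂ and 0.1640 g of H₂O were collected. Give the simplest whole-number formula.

C3H4O

mol C = 0.6010 g CO₂ ÷ 44.009 g/mol = 0.013656 mol
mol H = 2 × 0.1640 g H₂O ÷ 18.015 g/mol = 0.018207 mol
mass O = 0.2552 − (0.16403 + 0.018353) = 0.072822 g → mol O = 0.072822 ÷ 15.999 = 0.0045516 mol
Divide by the smallest (0.0045516 mol): C 3.000, H 4.000, O 1.000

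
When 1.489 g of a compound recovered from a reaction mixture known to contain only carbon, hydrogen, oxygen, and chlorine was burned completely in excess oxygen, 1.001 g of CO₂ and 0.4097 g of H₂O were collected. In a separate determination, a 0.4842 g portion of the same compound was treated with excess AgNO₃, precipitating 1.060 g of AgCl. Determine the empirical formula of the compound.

CH2ClO

mol C = 1.001 g CO₂ ÷ 44.009 g/mol = 0.022745 mol
mol H = 2 × 0.4097 g H₂O ÷ 18.015 g/mol = 0.045484 mol
From the AgCl data: mol Cl per gram of compound = (1.060 ÷ 143.318) ÷ 0.4842 = 0.015275 mol/g, so in the 1.489 g combustion sample mol Cl = 0.022744 mol
mass O = 1.489 − (0.27319 + 0.045848 + 0.80629) = 0.36367 g → mol O = 0.36367 ÷ 15.999 = 0.022731 mol
Divide by the smallest (0.022731 mol): C 1.001, H 2.001, Cl 1.001, O 1.000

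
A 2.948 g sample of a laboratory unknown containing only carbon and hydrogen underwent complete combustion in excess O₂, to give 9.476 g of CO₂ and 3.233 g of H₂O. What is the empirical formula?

mol C = 9.476 g CO₂ ÷ 44.009 g/mol = 0.21532 mol
mol H = 2 × 3.233 g H₂O ÷ 18.015 g/mol = 0.35892 mol
Divide by the smallest (0.21532 mol): C 1.000, H 1.667
Multiplying each by 3 gives whole numbers: C 3.00, H 5.00

C3H5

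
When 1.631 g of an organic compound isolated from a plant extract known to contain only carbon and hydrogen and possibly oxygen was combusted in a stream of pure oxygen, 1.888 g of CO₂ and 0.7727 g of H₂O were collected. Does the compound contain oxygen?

mol C = 1.888 g CO₂ ÷ 44.009 g/mol = 0.042900 mol
mol H = 2 × 0.7727 g H₂O ÷ 18.015 g/mol = 0.085784 mol
C and H account for only 0.60175 g of the 1.631 g sample; the remaining 1.0293 g must be oxygen.

yes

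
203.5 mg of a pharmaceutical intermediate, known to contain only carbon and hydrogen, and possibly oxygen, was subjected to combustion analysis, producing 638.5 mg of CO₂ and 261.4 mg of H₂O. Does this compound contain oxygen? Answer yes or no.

mol C = 0.6385 g CO₂ ÷ 44.009 g/mol = 0.014508 mol
mol H = 2 × 0.2614 g H₂O ÷ 18.015 g/mol = 0.029020 mol
C and H together account for 0.20351 g — essentially the entire 0.2035 g sample — so the compound contains no oxygen.

no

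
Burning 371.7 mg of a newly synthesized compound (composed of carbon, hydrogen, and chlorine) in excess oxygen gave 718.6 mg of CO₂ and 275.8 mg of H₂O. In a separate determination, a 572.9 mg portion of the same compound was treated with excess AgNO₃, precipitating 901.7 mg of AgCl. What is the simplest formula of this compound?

C8H15Cl2

mol C = 0.7186 g CO₂ ÷ 44.009 g/mol = 0.016328 mol
mol H = 2 × 0.2758 g H₂O ÷ 18.015 g/mol = 0.030619 mol
From the AgCl data: mol Cl per gram of compound = (0.9017 ÷ 143.318) ÷ 0.5729 = 0.010982 mol/g, so in the 0.3717 g combustion sample mol Cl = 0.0040820 mol
Divide by the smallest (0.0040820 mol): C 4.000, H 7.501, Cl 1.000
Multiplying each by 2 gives whole numbers: C 8.00, H 15.00, Cl 2.00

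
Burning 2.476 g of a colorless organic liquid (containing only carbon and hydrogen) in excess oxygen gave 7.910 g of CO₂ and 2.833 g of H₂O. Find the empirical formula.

mol C = 7.910 g CO₂ ÷ 44.009 g/mol = 0.17974 mol
mol H = 2 × 2.833 g H₂O ÷ 18.015 g/mol = 0.31452 mol
Divide by the smallest (0.17974 mol): C 1.000, H 1.750
Multiplying each by 4 gives whole numbers: C 4.00, H 7.00

C4H7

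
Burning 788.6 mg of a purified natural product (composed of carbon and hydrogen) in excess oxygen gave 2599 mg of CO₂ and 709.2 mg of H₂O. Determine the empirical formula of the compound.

C3H4

mol C = 2.599 g CO₂ ÷ 44.009 g/mol = 0.059056 mol
mol H = 2 × 0.7092 g H₂O ÷ 18.015 g/mol = 0.078734 mol
Divide by the smallest (0.059056 mol): C 1.000, H 1.333
Multiplying each by 3 gives whole numbers: C 3.00, H 4.00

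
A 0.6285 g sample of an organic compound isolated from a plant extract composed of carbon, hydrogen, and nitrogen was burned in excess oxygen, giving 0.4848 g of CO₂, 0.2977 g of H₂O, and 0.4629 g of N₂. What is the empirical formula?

CH3N3

mol C = 0.4848 g CO₂ ÷ 44.009 g/mol = 0.011016 mol
mol H = 2 × 0.2977 g H₂O ÷ 18.015 g/mol = 0.033050 mol
mol N = 2 × 0.4629 g N₂ ÷ 28.014 g/mol = 0.033048 mol
Divide by the smallest (0.011016 mol): C 1.000, H 3.000, N 3.000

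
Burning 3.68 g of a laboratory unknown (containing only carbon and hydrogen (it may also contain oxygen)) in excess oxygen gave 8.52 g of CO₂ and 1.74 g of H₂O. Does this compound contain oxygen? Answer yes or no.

mol C = 8.52 g CO₂ ÷ 44.009 g/mol = 0.1936 mol
mol H = 2 × 1.74 g H₂O ÷ 18.015 g/mol = 0.1932 mol
C and H account for only 2.520 g of the 3.68 g sample; the remaining 1.160 g must be oxygen.

yes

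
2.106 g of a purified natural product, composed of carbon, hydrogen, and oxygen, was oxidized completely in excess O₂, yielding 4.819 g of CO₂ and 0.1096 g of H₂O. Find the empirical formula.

mol C = 4.819 g CO₂ ÷ 44.009 g/mol = 0.10950 mol
mol H = 2 × 0.1096 g H₂O ÷ 18.015 g/mol = 0.012168 mol
mass O = 2.106 − (1.3152 + 0.012265) = 0.77853 g → mol O = 0.77853 ÷ 15.999 = 0.048661 mol
Divide by the smallest (0.012168 mol): C 8.999, H 1.000, O 3.999

C9HO4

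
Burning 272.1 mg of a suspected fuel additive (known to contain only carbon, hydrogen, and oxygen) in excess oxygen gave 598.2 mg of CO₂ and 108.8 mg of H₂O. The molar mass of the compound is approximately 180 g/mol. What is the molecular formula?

mol C = 0.5982 g CO₂ ÷ 44.009 g/mol = 0.013593 mol
mol H = 2 × 0.1088 g H₂O ÷ 18.015 g/mol = 0.012079 mol
mass O = 0.2721 − (0.16326 + 0.012175) = 0.096663 g → mol O = 0.096663 ÷ 15.999 = 0.0060418 mol
Divide by the smallest (0.0060418 mol): C 2.250, H 1.999, O 1.000
Multiplying each by 4 gives whole numbers: C 9.00, H 8.00, O 4.00
Empirical formula: C9H8O4
Empirical-formula mass = 180.16 g/mol; 180 ÷ 180.16 ≈ 1, so the molecular formula is C9H8O4.

C9H8O4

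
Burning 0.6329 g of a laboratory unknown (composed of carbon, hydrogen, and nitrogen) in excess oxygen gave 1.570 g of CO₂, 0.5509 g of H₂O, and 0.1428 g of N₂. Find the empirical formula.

C7H12N2

mol C = 1.570 g CO₂ ÷ 44.009 g/mol = 0.035675 mol
mol H = 2 × 0.5509 g H₂O ÷ 18.015 g/mol = 0.061160 mol
mol N = 2 × 0.1428 g N₂ ÷ 28.014 g/mol = 0.010195 mol
Divide by the smallest (0.010195 mol): C 3.499, H 5.999, N 1.000
Multiplying each by 2 gives whole numbers: C 7.00, H 12.00, N 2.00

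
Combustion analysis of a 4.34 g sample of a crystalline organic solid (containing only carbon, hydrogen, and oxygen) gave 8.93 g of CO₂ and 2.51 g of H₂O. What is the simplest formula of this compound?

C8H11O4

mol C = 8.93 g CO₂ ÷ 44.009 g/mol = 0.2029 mol
mol H = 2 × 2.51 g H₂O ÷ 18.015 g/mol = 0.2787 mol
mass O = 4.34 − (2.437 + 0.2809) = 1.622 g → mol O = 1.622 ÷ 15.999 = 0.1014 mol
Divide by the smallest (0.1014 mol): C 2.002, H 2.749, O 1.000
Multiplying each by 4 gives whole numbers: C 8.01, H 10.99, O 4.00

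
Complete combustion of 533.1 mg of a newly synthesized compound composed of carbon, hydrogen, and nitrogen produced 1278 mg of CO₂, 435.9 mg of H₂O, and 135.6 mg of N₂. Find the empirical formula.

mol C = 1.278 g CO₂ ÷ 44.009 g/mol = 0.029040 mol
mol H = 2 × 0.4359 g H₂O ÷ 18.015 g/mol = 0.048393 mol
mol N = 2 × 0.1356 g N₂ ÷ 28.014 g/mol = 0.0096809 mol
Divide by the smallest (0.0096809 mol): C 3.000, H 4.999, N 1.000

C3H5N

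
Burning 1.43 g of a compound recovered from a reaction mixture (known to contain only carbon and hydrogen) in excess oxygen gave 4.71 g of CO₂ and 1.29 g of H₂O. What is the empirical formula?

C3H4

mol C = 4.71 g CO₂ ÷ 44.009 g/mol = 0.1070 mol
mol H = 2 × 1.29 g H₂O ÷ 18.015 g/mol = 0.1432 mol
Divide by the smallest (0.1070 mol): C 1.000, H 1.338
Multiplying each by 3 gives whole numbers: C 3.00, H 4.01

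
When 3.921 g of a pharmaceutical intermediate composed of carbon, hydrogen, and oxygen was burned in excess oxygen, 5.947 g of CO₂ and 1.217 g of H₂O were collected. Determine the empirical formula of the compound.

CHO

mol C = 5.947 g CO₂ ÷ 44.009 g/mol = 0.13513 mol
mol H = 2 × 1.217 g H₂O ÷ 18.015 g/mol = 0.13511 mol
mass O = 3.921 − (1.6231 + 0.13619) = 2.1617 g → mol O = 2.1617 ÷ 15.999 = 0.13512 mol
Divide by the smallest (0.13511 mol): C 1.000, H 1.000, O 1.000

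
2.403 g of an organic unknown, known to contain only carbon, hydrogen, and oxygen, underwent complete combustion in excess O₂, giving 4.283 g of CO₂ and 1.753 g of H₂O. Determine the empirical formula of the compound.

C3H6O2

mol C = 4.283 g CO₂ ÷ 44.009 g/mol = 0.097321 mol
mol H = 2 × 1.753 g H₂O ÷ 18.015 g/mol = 0.19462 mol
mass O = 2.403 − (1.1689 + 0.19617) = 1.0379 g → mol O = 1.0379 ÷ 15.999 = 0.064873 mol
Divide by the smallest (0.064873 mol): C 1.500, H 3.000, O 1.000
Multiplying each by 2 gives whole numbers: C 3.00, H 6.00, O 2.00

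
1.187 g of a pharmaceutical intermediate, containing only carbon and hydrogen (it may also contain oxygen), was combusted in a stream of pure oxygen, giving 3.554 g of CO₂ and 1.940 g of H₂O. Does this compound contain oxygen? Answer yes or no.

mol C = 3.554 g CO₂ ÷ 44.009 g/mol = 0.080756 mol
mol H = 2 × 1.940 g H₂O ÷ 18.015 g/mol = 0.21538 mol
C and H together account for 1.1871 g — essentially the entire 1.187 g sample — so the compound contains no oxygen.

no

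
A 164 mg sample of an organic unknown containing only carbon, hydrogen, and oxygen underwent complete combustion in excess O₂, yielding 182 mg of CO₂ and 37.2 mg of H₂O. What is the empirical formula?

mol C = 0.182 g CO₂ ÷ 44.009 g/mol = 0.004136 mol
mol H = 2 × 0.0372 g H₂O ÷ 18.015 g/mol = 0.004130 mol
mass O = 0.164 − (0.04967 + 0.004163) = 0.1102 g → mol O = 0.1102 ÷ 15.999 = 0.006886 mol
Divide by the smallest (0.004130 mol): C 1.001, H 1.000, O 1.667
Multiplying each by 3 gives whole numbers: C 3.00, H 3.00, O 5.00

C3H3O5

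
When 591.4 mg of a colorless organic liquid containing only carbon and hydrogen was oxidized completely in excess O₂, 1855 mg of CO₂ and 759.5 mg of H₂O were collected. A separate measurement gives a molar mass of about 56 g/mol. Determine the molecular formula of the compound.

C4H8

mol C = 1.855 g CO₂ ÷ 44.009 g/mol = 0.042150 mol
mol H = 2 × 0.7595 g H₂O ÷ 18.015 g/mol = 0.084319 mol
Divide by the smallest (0.042150 mol): C 1.000, H 2.000
Empirical formula: CH2
Empirical-formula mass = 14.03 g/mol; 56 ÷ 14.03 ≈ 4, so the molecular formula is C4H8.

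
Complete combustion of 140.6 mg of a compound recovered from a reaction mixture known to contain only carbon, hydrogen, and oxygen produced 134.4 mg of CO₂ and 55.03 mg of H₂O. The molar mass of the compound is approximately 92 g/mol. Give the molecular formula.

C2H4O4

mol C = 0.1344 g CO₂ ÷ 44.009 g/mol = 0.0030539 mol
mol H = 2 × 0.05503 g H₂O ÷ 18.015 g/mol = 0.0061094 mol
mass O = 0.1406 − (0.036681 + 0.0061582) = 0.097761 g → mol O = 0.097761 ÷ 15.999 = 0.0061105 mol
Divide by the smallest (0.0030539 mol): C 1.000, H 2.000, O 2.001
Empirical formula: CH2O2
Empirical-formula mass = 46.02 g/mol; 92 ÷ 46.02 ≈ 2, so the molecular formula is C2H4O4.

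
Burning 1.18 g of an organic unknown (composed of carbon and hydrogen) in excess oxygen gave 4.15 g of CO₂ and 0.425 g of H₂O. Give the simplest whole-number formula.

mol C = 4.15 g CO₂ ÷ 44.009 g/mol = 0.09430 mol
mol H = 2 × 0.425 g H₂O ÷ 18.015 g/mol = 0.04718 mol
Divide by the smallest (0.04718 mol): C 1.999, H 1.000

C2H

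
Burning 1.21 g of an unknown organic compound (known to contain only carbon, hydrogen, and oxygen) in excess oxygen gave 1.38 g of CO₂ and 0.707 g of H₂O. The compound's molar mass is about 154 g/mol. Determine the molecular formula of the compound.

mol C = 1.38 g CO₂ ÷ 44.009 g/mol = 0.03136 mol
mol H = 2 × 0.707 g H₂O ÷ 18.015 g/mol = 0.07849 mol
mass O = 1.21 − (0.3766 + 0.07912) = 0.7543 g → mol O = 0.7543 ÷ 15.999 = 0.04714 mol
Divide by the smallest (0.03136 mol): C 1.000, H 2.503, O 1.503
Multiplying each by 2 gives whole numbers: C 2.00, H 5.01, O 3.01
Empirical formula: C2H5O3
Empirical-formula mass = 77.06 g/mol; 154 ÷ 77.06 ≈ 2, so the molecular formula is C4H10O6.

C4H10O6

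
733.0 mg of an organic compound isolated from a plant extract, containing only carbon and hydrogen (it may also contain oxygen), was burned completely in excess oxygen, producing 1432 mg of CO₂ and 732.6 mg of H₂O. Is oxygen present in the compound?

mol C = 1.432 g CO₂ ÷ 44.009 g/mol = 0.032539 mol
mol H = 2 × 0.7326 g H₂O ÷ 18.015 g/mol = 0.081332 mol
C and H account for only 0.47281 g of the 0.7330 g sample; the remaining 0.26019 g must be oxygen.

yes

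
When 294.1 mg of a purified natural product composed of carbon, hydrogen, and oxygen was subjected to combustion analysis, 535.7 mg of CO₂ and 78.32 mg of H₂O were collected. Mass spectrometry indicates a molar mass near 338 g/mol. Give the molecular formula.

mol C = 0.5357 g CO₂ ÷ 44.009 g/mol = 0.012173 mol
mol H = 2 × 0.07832 g H₂O ÷ 18.015 g/mol = 0.0086950 mol
mass O = 0.2941 − (0.14620 + 0.0087645) = 0.13913 g → mol O = 0.13913 ÷ 15.999 = 0.0086963 mol
Divide by the smallest (0.0086950 mol): C 1.400, H 1.000, O 1.000
Multiplying each by 5 gives whole numbers: C 7.00, H 5.00, O 5.00
Empirical formula: C7H5O5
Empirical-formula mass = 169.11 g/mol; 338 ÷ 169.11 ≈ 2, so the molecular formula is C14H10O10.

C14H10O10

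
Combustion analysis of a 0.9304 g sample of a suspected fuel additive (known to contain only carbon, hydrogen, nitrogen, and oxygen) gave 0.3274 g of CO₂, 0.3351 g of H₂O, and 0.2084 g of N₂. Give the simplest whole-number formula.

mol C = 0.3274 g CO₂ ÷ 44.009 g/mol = 0.0074394 mol
mol H = 2 × 0.3351 g H₂O ÷ 18.015 g/mol = 0.037202 mol
mol N = 2 × 0.2084 g N₂ ÷ 28.014 g/mol = 0.014878 mol
mass O = 0.9304 − (0.089354 + 0.037500 + 0.20840) = 0.59515 g → mol O = 0.59515 ÷ 15.999 = 0.037199 mol
Divide by the smallest (0.0074394 mol): C 1.000, H 5.001, N 2.000, O 5.000

CH5N2O5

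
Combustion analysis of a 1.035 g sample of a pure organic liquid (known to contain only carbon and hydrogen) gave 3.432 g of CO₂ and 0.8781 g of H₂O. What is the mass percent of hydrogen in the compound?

mol C = 3.432 g CO₂ ÷ 44.009 g/mol = 0.077984 mol
mol H = 2 × 0.8781 g H₂O ÷ 18.015 g/mol = 0.097485 mol
mass % H = 0.098265 g ÷ 1.035 g × 100%

9.49%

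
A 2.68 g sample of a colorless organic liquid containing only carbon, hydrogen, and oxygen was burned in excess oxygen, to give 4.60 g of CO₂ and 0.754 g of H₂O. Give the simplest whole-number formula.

C5H4O4

mol C = 4.60 g CO₂ ÷ 44.009 g/mol = 0.1045 mol
mol H = 2 × 0.754 g H₂O ÷ 18.015 g/mol = 0.08371 mol
mass O = 2.68 − (1.255 + 0.08438) = 1.340 g → mol O = 1.340 ÷ 15.999 = 0.08377 mol
Divide by the smallest (0.08371 mol): C 1.249, H 1.000, O 1.001
Multiplying each by 4 gives whole numbers: C 4.99, H 4.00, O 4.00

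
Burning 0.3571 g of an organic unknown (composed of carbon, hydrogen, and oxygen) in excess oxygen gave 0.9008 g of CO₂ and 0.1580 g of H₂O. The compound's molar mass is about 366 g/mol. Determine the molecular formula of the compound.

C21H18O6

mol C = 0.9008 g CO₂ ÷ 44.009 g/mol = 0.020469 mol
mol H = 2 × 0.1580 g H₂O ÷ 18.015 g/mol = 0.017541 mol
mass O = 0.3571 − (0.24585 + 0.017681) = 0.093571 g → mol O = 0.093571 ÷ 15.999 = 0.0058486 mol
Divide by the smallest (0.0058486 mol): C 3.500, H 2.999, O 1.000
Multiplying each by 2 gives whole numbers: C 7.00, H 6.00, O 2.00
Empirical formula: C7H6O2
Empirical-formula mass = 122.12 g/mol; 366 ÷ 122.12 ≈ 3, so the molecular formula is C21H18O6.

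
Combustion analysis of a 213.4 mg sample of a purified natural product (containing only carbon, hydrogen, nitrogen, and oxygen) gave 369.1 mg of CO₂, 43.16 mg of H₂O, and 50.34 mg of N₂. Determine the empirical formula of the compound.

mol C = 0.3691 g CO₂ ÷ 44.009 g/mol = 0.0083869 mol
mol H = 2 × 0.04316 g H₂O ÷ 18.015 g/mol = 0.0047916 mol
mol N = 2 × 0.05034 g N₂ ÷ 28.014 g/mol = 0.0035939 mol
mass O = 0.2134 − (0.10074 + 0.0048299 + 0.050340) = 0.057495 g → mol O = 0.057495 ÷ 15.999 = 0.0035936 mol
Divide by the smallest (0.0035936 mol): C 2.334, H 1.333, N 1.000, O 1.000
Multiplying each by 3 gives whole numbers: C 7.00, H 4.00, N 3.00, O 3.00

C7H4N3O3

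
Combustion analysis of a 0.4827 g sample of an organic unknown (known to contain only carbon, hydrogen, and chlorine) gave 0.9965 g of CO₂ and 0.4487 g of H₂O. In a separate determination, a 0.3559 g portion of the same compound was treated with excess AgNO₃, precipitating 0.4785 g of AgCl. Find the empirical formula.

C5H11Cl

mol C = 0.9965 g CO₂ ÷ 44.009 g/mol = 0.022643 mol
mol H = 2 × 0.4487 g H₂O ÷ 18.015 g/mol = 0.049814 mol
From the AgCl data: mol Cl per gram of compound = (0.4785 ÷ 143.318) ÷ 0.3559 = 0.0093811 mol/g, so in the 0.4827 g combustion sample mol Cl = 0.0045283 mol
Divide by the smallest (0.0045283 mol): C 5.000, H 11.001, Cl 1.000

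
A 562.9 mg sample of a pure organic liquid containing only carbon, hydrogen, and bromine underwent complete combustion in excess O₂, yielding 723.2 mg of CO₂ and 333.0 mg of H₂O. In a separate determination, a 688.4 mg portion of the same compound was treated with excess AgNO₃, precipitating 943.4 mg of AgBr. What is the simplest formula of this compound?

C4H9Br

mol C = 0.7232 g CO₂ ÷ 44.009 g/mol = 0.016433 mol
mol H = 2 × 0.3330 g H₂O ÷ 18.015 g/mol = 0.036969 mol
From the AgBr data: mol Br per gram of compound = (0.9434 ÷ 187.772) ÷ 0.6884 = 0.0072983 mol/g, so in the 0.5629 g combustion sample mol Br = 0.0041082 mol
Divide by the smallest (0.0041082 mol): C 4.000, H 8.999, Br 1.000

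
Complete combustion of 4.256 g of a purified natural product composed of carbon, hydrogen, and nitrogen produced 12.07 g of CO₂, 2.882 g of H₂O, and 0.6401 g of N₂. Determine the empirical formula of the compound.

mol C = 12.07 g CO₂ ÷ 44.009 g/mol = 0.27426 mol
mol H = 2 × 2.882 g H₂O ÷ 18.015 g/mol = 0.31996 mol
mol N = 2 × 0.6401 g N₂ ÷ 28.014 g/mol = 0.045699 mol
Divide by the smallest (0.045699 mol): C 6.002, H 7.001, N 1.000

C6H7N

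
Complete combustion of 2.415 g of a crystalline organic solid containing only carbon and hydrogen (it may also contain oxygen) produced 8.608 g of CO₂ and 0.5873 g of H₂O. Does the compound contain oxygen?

no

mol C = 8.608 g CO₂ ÷ 44.009 g/mol = 0.19560 mol
mol H = 2 × 0.5873 g H₂O ÷ 18.015 g/mol = 0.065201 mol
C and H together account for 2.4150 g — essentially the entire 2.415 g sample — so the compound contains no oxygen.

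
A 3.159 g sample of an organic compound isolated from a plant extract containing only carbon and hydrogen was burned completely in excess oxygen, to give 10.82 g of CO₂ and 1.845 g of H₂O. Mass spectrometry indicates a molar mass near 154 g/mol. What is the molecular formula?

mol C = 10.82 g CO₂ ÷ 44.009 g/mol = 0.24586 mol
mol H = 2 × 1.845 g H₂O ÷ 18.015 g/mol = 0.20483 mol
Divide by the smallest (0.20483 mol): C 1.200, H 1.000
Multiplying each by 5 gives whole numbers: C 6.00, H 5.00
Empirical formula: C6H5
Empirical-formula mass = 77.11 g/mol; 154 ÷ 77.11 ≈ 2, so the molecular formula is C12H10.

C12H10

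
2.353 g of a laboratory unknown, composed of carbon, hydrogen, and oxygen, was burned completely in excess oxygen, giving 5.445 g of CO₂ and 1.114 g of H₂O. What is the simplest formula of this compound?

C8H8O3

mol C = 5.445 g CO₂ ÷ 44.009 g/mol = 0.12372 mol
mol H = 2 × 1.114 g H₂O ÷ 18.015 g/mol = 0.12367 mol
mass O = 2.353 − (1.4861 + 0.12466) = 0.74228 g → mol O = 0.74228 ÷ 15.999 = 0.046395 mol
Divide by the smallest (0.046395 mol): C 2.667, H 2.666, O 1.000
Multiplying each by 3 gives whole numbers: C 8.00, H 8.00, O 3.00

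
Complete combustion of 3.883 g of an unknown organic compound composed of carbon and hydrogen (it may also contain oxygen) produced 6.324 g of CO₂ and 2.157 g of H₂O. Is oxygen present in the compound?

mol C = 6.324 g CO₂ ÷ 44.009 g/mol = 0.14370 mol
mol H = 2 × 2.157 g H₂O ÷ 18.015 g/mol = 0.23947 mol
C and H account for only 1.9673 g of the 3.883 g sample; the remaining 1.9157 g must be oxygen.

yes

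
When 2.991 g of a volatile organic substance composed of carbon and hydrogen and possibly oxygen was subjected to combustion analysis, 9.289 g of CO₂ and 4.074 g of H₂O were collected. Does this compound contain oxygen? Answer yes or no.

no

mol C = 9.289 g CO₂ ÷ 44.009 g/mol = 0.21107 mol
mol H = 2 × 4.074 g H₂O ÷ 18.015 g/mol = 0.45229 mol
C and H together account for 2.9911 g — essentially the entire 2.991 g sample — so the compound contains no oxygen.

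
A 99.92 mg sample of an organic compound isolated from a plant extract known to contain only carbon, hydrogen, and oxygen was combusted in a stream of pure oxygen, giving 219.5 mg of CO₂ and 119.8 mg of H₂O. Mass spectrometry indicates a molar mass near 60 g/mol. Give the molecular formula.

mol C = 0.2195 g CO₂ ÷ 44.009 g/mol = 0.0049876 mol
mol H = 2 × 0.1198 g H₂O ÷ 18.015 g/mol = 0.013300 mol
mass O = 0.09992 − (0.059906 + 0.013406) = 0.026607 g → mol O = 0.026607 ÷ 15.999 = 0.0016631 mol
Divide by the smallest (0.0016631 mol): C 2.999, H 7.997, O 1.000
Empirical formula: C3H8O
Empirical-formula mass = 60.10 g/mol; 60 ÷ 60.10 ≈ 1, so the molecular formula is C3H8O.

C3H8O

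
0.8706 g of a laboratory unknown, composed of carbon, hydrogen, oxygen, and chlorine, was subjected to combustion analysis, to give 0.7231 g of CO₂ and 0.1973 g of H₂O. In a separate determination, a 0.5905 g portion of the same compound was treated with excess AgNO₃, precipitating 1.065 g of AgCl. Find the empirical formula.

C3H4Cl2O3

mol C = 0.7231 g CO₂ ÷ 44.009 g/mol = 0.016431 mol
mol H = 2 × 0.1973 g H₂O ÷ 18.015 g/mol = 0.021904 mol
From the AgCl data: mol Cl per gram of compound = (1.065 ÷ 143.318) ÷ 0.5905 = 0.012584 mol/g, so in the 0.8706 g combustion sample mol Cl = 0.010956 mol
mass O = 0.8706 − (0.19735 + 0.022079 + 0.38839) = 0.26279 g → mol O = 0.26279 ÷ 15.999 = 0.016425 mol
Divide by the smallest (0.010956 mol): C 1.500, H 1.999, Cl 1.000, O 1.499
Multiplying each by 2 gives whole numbers: C 3.00, H 4.00, Cl 2.00, O 3.00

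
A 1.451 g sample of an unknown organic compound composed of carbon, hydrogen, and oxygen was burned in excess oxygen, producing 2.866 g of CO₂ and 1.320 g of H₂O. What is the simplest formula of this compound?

C4H9O2

mol C = 2.866 g CO₂ ÷ 44.009 g/mol = 0.065123 mol
mol H = 2 × 1.320 g H₂O ÷ 18.015 g/mol = 0.14654 mol
mass O = 1.451 − (0.78219 + 0.14772) = 0.52109 g → mol O = 0.52109 ÷ 15.999 = 0.032570 mol
Divide by the smallest (0.032570 mol): C 1.999, H 4.499, O 1.000
Multiplying each by 2 gives whole numbers: C 4.00, H 9.00, O 2.00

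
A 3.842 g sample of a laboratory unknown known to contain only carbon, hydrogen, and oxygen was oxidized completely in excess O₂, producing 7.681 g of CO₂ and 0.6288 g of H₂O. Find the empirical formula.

mol C = 7.681 g CO₂ ÷ 44.009 g/mol = 0.17453 mol
mol H = 2 × 0.6288 g H₂O ÷ 18.015 g/mol = 0.069808 mol
mass O = 3.842 − (2.0963 + 0.070367) = 1.6753 g → mol O = 1.6753 ÷ 15.999 = 0.10471 mol
Divide by the smallest (0.069808 mol): C 2.500, H 1.000, O 1.500
Multiplying each by 2 gives whole numbers: C 5.00, H 2.00, O 3.00

C5H2O3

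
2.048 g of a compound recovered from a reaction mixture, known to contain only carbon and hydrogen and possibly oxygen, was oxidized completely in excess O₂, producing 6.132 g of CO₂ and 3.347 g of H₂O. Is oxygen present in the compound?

mol C = 6.132 g CO₂ ÷ 44.009 g/mol = 0.13934 mol
mol H = 2 × 3.347 g H₂O ÷ 18.015 g/mol = 0.37158 mol
C and H together account for 2.0481 g — essentially the entire 2.048 g sample — so the compound contains no oxygen.

no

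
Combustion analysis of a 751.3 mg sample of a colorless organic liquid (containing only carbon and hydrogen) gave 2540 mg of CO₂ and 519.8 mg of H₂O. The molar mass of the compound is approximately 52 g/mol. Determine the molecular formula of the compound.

mol C = 2.540 g CO₂ ÷ 44.009 g/mol = 0.057715 mol
mol H = 2 × 0.5198 g H₂O ÷ 18.015 g/mol = 0.057707 mol
Divide by the smallest (0.057707 mol): C 1.000, H 1.000
Empirical formula: CH
Empirical-formula mass = 13.02 g/mol; 52 ÷ 13.02 ≈ 4, so the molecular formula is C4H4.

C4H4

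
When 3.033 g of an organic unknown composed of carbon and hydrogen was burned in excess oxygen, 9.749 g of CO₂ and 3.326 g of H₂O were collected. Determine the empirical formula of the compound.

mol C = 9.749 g CO₂ ÷ 44.009 g/mol = 0.22152 mol
mol H = 2 × 3.326 g H₂O ÷ 18.015 g/mol = 0.36925 mol
Divide by the smallest (0.22152 mol): C 1.000, H 1.667
Multiplying each by 3 gives whole numbers: C 3.00, H 5.00

C3H5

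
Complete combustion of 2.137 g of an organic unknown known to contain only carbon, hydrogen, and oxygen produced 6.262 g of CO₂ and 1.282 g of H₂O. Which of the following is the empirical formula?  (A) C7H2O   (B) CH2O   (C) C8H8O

(C) C8H8O

mol C = 6.262 g CO₂ ÷ 44.009 g/mol = 0.14229 mol
mol H = 2 × 1.282 g H₂O ÷ 18.015 g/mol = 0.14233 mol
mass O = 2.137 − (1.7090 + 0.14346) = 0.28450 g → mol O = 0.28450 ÷ 15.999 = 0.017782 mol
Divide by the smallest (0.017782 mol): C 8.002, H 8.004, O 1.000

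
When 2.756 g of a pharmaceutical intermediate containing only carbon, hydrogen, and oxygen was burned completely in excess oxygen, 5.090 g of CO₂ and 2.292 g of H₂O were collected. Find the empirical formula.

mol C = 5.090 g CO₂ ÷ 44.009 g/mol = 0.11566 mol
mol H = 2 × 2.292 g H₂O ÷ 18.015 g/mol = 0.25445 mol
mass O = 2.756 − (1.3892 + 0.25649) = 1.1103 g → mol O = 1.1103 ÷ 15.999 = 0.069401 mol
Divide by the smallest (0.069401 mol): C 1.667, H 3.666, O 1.000
Multiplying each by 3 gives whole numbers: C 5.00, H 11.00, O 3.00

C5H11O3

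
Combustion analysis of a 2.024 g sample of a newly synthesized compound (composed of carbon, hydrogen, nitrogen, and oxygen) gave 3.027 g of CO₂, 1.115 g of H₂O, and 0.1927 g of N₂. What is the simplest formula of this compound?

C5H9NO4

mol C = 3.027 g CO₂ ÷ 44.009 g/mol = 0.068781 mol
mol H = 2 × 1.115 g H₂O ÷ 18.015 g/mol = 0.12379 mol
mol N = 2 × 0.1927 g N₂ ÷ 28.014 g/mol = 0.013757 mol
mass O = 2.024 − (0.82613 + 0.12478 + 0.19270) = 0.88039 g → mol O = 0.88039 ÷ 15.999 = 0.055028 mol
Divide by the smallest (0.013757 mol): C 5.000, H 8.998, N 1.000, O 4.000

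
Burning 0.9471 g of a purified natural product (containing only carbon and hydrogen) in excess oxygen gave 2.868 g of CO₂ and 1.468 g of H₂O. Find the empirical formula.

C2H5

mol C = 2.868 g CO₂ ÷ 44.009 g/mol = 0.065168 mol
mol H = 2 × 1.468 g H₂O ÷ 18.015 g/mol = 0.16298 mol
Divide by the smallest (0.065168 mol): C 1.000, H 2.501
Multiplying each by 2 gives whole numbers: C 2.00, H 5.00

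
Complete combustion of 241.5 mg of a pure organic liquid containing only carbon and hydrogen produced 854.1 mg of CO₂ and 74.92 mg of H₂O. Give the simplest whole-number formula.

mol C = 0.8541 g CO₂ ÷ 44.009 g/mol = 0.019407 mol
mol H = 2 × 0.07492 g H₂O ÷ 18.015 g/mol = 0.0083175 mol
Divide by the smallest (0.0083175 mol): C 2.333, H 1.000
Multiplying each by 3 gives whole numbers: C 7.00, H 3.00

C7H3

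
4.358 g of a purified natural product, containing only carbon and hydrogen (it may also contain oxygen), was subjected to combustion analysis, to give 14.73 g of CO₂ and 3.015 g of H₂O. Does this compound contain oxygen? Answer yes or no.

mol C = 14.73 g CO₂ ÷ 44.009 g/mol = 0.33470 mol
mol H = 2 × 3.015 g H₂O ÷ 18.015 g/mol = 0.33472 mol
C and H together account for 4.3575 g — essentially the entire 4.358 g sample — so the compound contains no oxygen.

no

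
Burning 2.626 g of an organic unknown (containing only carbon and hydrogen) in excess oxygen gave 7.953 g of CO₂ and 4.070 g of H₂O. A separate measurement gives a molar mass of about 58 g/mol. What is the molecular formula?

C4H10

mol C = 7.953 g CO₂ ÷ 44.009 g/mol = 0.18071 mol
mol H = 2 × 4.070 g H₂O ÷ 18.015 g/mol = 0.45185 mol
Divide by the smallest (0.18071 mol): C 1.000, H 2.500
Multiplying each by 2 gives whole numbers: C 2.00, H 5.00
Empirical formula: C2H5
Empirical-formula mass = 29.06 g/mol; 58 ÷ 29.06 ≈ 2, so the molecular formula is C4H10.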